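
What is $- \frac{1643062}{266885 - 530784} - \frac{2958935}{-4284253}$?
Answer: $\frac{7820153290251}{1130610082447} \approx 6.9168$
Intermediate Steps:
$- \frac{1643062}{266885 - 530784} - \frac{2958935}{-4284253} = - \frac{1643062}{-263899} - - \frac{2958935}{4284253} = \left(-1643062\right) \left(- \frac{1}{263899}\right) + \frac{2958935}{4284253} = \frac{1643062}{263899} + \frac{2958935}{4284253} = \frac{7820153290251}{1130610082447}$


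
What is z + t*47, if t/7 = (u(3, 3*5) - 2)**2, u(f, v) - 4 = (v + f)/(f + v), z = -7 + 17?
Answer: 2971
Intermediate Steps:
z = 10
u(f, v) = 5 (u(f, v) = 4 + (v + f)/(f + v) = 4 + (f + v)/(f + v) = 4 + 1 = 5)
t = 63 (t = 7*(5 - 2)**2 = 7*3**2 = 7*9 = 63)
z + t*47 = 10 + 63*47 = 10 + 2961 = 2971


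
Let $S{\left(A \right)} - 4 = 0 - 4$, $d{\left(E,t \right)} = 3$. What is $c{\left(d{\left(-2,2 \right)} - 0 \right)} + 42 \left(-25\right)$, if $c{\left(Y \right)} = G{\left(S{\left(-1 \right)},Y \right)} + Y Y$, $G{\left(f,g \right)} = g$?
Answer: $-1038$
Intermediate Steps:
$S{\left(A \right)} = 0$ ($S{\left(A \right)} = 4 + \left(0 - 4\right) = 4 - 4 = 0$)
$c{\left(Y \right)} = Y + Y^{2}$ ($c{\left(Y \right)} = Y + Y Y = Y + Y^{2}$)
$c{\left(d{\left(-2,2 \right)} - 0 \right)} + 42 \left(-25\right) = \left(3 - 0\right) \left(1 + \left(3 - 0\right)\right) + 42 \left(-25\right) = \left(3 + 0\right) \left(1 + \left(3 + 0\right)\right) - 1050 = 3 \left(1 + 3\right) - 1050 = 3 \cdot 4 - 1050 = 12 - 1050 = -1038$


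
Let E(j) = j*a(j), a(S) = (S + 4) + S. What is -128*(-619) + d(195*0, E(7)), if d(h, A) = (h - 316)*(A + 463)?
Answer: -106892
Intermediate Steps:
a(S) = 4 + 2*S (a(S) = (4 + S) + S = 4 + 2*S)
E(j) = j*(4 + 2*j)
d(h, A) = (-316 + h)*(463 + A)
-128*(-619) + d(195*0, E(7)) = -128*(-619) + (-146308 - 632*7*(2 + 7) + 463*(195*0) + (2*7*(2 + 7))*(195*0)) = 79232 + (-146308 - 632*7*9 + 463*0 + (2*7*9)*0) = 79232 + (-146308 - 316*126 + 0 + 126*0) = 79232 + (-146308 - 39816 + 0 + 0) = 79232 - 186124 = -106892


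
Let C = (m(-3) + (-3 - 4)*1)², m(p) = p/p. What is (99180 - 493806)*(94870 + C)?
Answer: -37452375156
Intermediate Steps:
m(p) = 1
C = 36 (C = (1 + (-3 - 4)*1)² = (1 - 7*1)² = (1 - 7)² = (-6)² = 36)
(99180 - 493806)*(94870 + C) = (99180 - 493806)*(94870 + 36) = -394626*94906 = -37452375156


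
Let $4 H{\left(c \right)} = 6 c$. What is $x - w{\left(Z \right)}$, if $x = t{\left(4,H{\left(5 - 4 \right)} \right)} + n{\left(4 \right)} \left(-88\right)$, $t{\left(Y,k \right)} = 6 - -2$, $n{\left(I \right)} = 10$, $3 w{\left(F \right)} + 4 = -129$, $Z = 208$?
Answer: $- \frac{2483}{3} \approx -827.67$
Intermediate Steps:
$w{\left(F \right)} = - \frac{133}{3}$ ($w{\left(F \right)} = - \frac{4}{3} + \frac{1}{3} \left(-129\right) = - \frac{4}{3} - 43 = - \frac{133}{3}$)
$H{\left(c \right)} = \frac{3 c}{2}$ ($H{\left(c \right)} = \frac{6 c}{4} = \frac{3 c}{2}$)
$t{\left(Y,k \right)} = 8$ ($t{\left(Y,k \right)} = 6 + 2 = 8$)
$x = -872$ ($x = 8 + 10 \left(-88\right) = 8 - 880 = -872$)
$x - w{\left(Z \right)} = -872 - - \frac{133}{3} = -872 + \frac{133}{3} = - \frac{2483}{3}$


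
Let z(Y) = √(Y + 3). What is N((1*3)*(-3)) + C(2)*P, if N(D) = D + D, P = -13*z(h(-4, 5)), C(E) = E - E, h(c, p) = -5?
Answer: -18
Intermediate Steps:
z(Y) = √(3 + Y)
C(E) = 0
P = -13*I*√2 (P = -13*√(3 - 5) = -13*I*√2 ≈ -18.385*I)
N(D) = 2*D
N((1*3)*(-3)) + C(2)*P = 2*((1*3)*(-3)) + 0*(-13*I*√2) = 2*(3*(-3)) + 0 = 2*(-9) + 0 = -18 + 0 = -18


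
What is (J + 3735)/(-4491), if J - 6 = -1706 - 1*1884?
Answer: -151/4491 ≈ -0.033623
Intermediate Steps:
J = -3584 (J = 6 + (-1706 - 1*1884) = 6 + (-1706 - 1884) = 6 - 3590 = -3584)
(J + 3735)/(-4491) = (-3584 + 3735)/(-4491) = 151*(-1/4491) = -151/4491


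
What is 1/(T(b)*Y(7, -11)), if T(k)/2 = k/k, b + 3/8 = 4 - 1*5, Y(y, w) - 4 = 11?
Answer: 1/30 ≈ 0.033333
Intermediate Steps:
Y(y, w) = 15 (Y(y, w) = 4 + 11 = 15)
b = -11/8 (b = -3/8 + (4 - 1*5) = -3/8 + (4 - 5) = -3/8 - 1 = -11/8 ≈ -1.3750)
T(k) = 2 (T(k) = 2*(k/k) = 2*1 = 2)
1/(T(b)*Y(7, -11)) = 1/(2*15) = 1/30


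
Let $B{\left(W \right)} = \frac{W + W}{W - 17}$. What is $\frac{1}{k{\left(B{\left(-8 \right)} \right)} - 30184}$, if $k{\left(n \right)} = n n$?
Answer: $- \frac{625}{18864744} \approx -3.3131 \cdot 10^{-5}$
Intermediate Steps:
$B{\left(W \right)} = \frac{2 W}{-17 + W}$
$k{\left(n \right)} = n^{2}$
$\frac{1}{k{\left(B{\left(-8 \right)} \right)} - 30184} = \frac{1}{\left(2 \left(-8\right) \frac{1}{-17 - 8}\right)^{2} - 30184} = \frac{1}{\left(2 \left(-8\right) \frac{1}{-25}\right)^{2} - 30184} = \frac{1}{\left(2 \left(-8\right) \left(- \frac{1}{25}\right)\right)^{2} - 30184} = \frac{1}{\left(\frac{16}{25}\right)^{2} - 30184} = \frac{1}{\frac{256}{625} - 30184} = \frac{1}{- \frac{18864744}{625}} = - \frac{625}{18864744}$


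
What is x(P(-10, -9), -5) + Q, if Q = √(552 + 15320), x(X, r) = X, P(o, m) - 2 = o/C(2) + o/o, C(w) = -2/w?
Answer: 13 + 16*√62 ≈ 138.98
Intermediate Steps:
P(o, m) = 3 - o (P(o, m) = 2 + (o/((-2/2)) + o/o) = 2 + (o/((-2*½)) + 1) = 2 + (o/(-1) + 1) = 2 + (o*(-1) + 1) = 2 + (-o + 1) = 2 + (1 - o) = 3 - o)
Q = 16*√62 (Q = √15872 = 16*√62 ≈ 125.98)
x(P(-10, -9), -5) + Q = (3 - 1*(-10)) + 16*√62 = (3 + 10) + 16*√62 = 13 + 16*√62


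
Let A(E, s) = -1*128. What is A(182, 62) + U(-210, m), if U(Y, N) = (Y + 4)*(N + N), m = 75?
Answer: -31028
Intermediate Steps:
A(E, s) = -128
U(Y, N) = 2*N*(4 + Y) (U(Y, N) = (4 + Y)*(2*N) = 2*N*(4 + Y))
A(182, 62) + U(-210, m) = -128 + 2*75*(4 - 210) = -128 + 2*75*(-206) = -128 - 30900 = -31028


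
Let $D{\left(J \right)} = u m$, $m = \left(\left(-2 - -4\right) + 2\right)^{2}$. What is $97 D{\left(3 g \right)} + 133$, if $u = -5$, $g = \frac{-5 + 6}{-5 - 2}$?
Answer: $-7627$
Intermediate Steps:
$g = - \frac{1}{7}$ ($g = 1 \frac{1}{-7} = 1 \left(- \frac{1}{7}\right) = - \frac{1}{7} \approx -0.14286$)
$m = 16$ ($m = \left(\left(-2 + 4\right) + 2\right)^{2} = \left(2 + 2\right)^{2} = 4^{2} = 16$)
$D{\left(J \right)} = -80$ ($D{\left(J \right)} = \left(-5\right) 16 = -80$)
$97 D{\left(3 g \right)} + 133 = 97 \left(-80\right) + 133 = -7760 + 133 = -7627$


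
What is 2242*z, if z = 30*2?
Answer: 134520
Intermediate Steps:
z = 60
2242*z = 2242*60 = 134520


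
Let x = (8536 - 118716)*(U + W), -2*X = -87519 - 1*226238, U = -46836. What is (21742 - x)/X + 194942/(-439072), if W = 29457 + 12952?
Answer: -214185806659043/68880956752 ≈ -3109.5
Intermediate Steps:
X = 313757/2 (X = -(-87519 - 1*226238)/2 = -(-87519 - 226238)/2 = -1/2*(-313757) = 313757/2 ≈ 1.5688e+5)
W = 42409
x = 487766860 (x = (8536 - 118716)*(-46836 + 42409) = -110180*(-4427) = 487766860)
(21742 - x)/X + 194942/(-439072) = (21742 - 1*487766860)/(313757/2) + 194942/(-439072) = (21742 - 487766860)*(2/313757) + 194942*(-1/439072) = -487745118*2/313757 - 97471/219536 = -975490236/313757 - 97471/219536 = -214185806659043/68880956752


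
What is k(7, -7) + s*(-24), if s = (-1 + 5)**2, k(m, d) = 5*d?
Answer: -419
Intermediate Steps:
s = 16 (s = 4**2 = 16)
k(7, -7) + s*(-24) = 5*(-7) + 16*(-24) = -35 - 384 = -419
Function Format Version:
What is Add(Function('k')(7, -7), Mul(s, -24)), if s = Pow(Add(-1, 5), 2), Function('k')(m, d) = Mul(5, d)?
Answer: -419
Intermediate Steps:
s = 16 (s = Pow(4, 2) = 16)
Add(Function('k')(7, -7), Mul(s, -24)) = Add(Mul(5, -7), Mul(16, -24)) = Add(-35, -384) = -419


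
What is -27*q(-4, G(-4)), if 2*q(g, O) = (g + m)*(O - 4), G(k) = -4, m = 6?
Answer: 216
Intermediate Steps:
q(g, O) = (-4 + O)*(6 + g)/2 (q(g, O) = ((g + 6)*(O - 4))/2 = ((6 + g)*(-4 + O))/2 = ((-4 + O)*(6 + g))/2 = (-4 + O)*(6 + g)/2)
-27*q(-4, G(-4)) = -27*(-12 - 2*(-4) + 3*(-4) + (½)*(-4)*(-4)) = -27*(-12 + 8 - 12 + 8) = -27*(-8) = 216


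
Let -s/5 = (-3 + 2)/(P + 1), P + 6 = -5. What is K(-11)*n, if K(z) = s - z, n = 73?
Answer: 1533/2 ≈ 766.50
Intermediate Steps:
P = -11 (P = -6 - 5 = -11)
s = -½ (s = -5*(-3 + 2)/(-11 + 1) = -(-5)/(-10) = -(-5)*(-1)/10 = -5*⅒ = -½ ≈ -0.50000)
K(z) = -½ - z
K(-11)*n = (-½ - 1*(-11))*73 = (-½ + 11)*73 = (21/2)*73 = 1533/2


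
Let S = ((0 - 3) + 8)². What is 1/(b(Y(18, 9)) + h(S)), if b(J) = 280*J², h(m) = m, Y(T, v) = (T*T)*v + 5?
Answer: 1/2389027505 ≈ 4.1858e-10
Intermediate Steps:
Y(T, v) = 5 + v*T² (Y(T, v) = T²*v + 5 = v*T² + 5 = 5 + v*T²)
S = 25 (S = (-3 + 8)² = 5² = 25)
1/(b(Y(18, 9)) + h(S)) = 1/(280*(5 + 9*18²)² + 25) = 1/(280*(5 + 9*324)² + 25) = 1/(280*(5 + 2916)² + 25) = 1/(280*2921² + 25) = 1/(280*8532241 + 25) = 1/(2389027480 + 25) = 1/2389027505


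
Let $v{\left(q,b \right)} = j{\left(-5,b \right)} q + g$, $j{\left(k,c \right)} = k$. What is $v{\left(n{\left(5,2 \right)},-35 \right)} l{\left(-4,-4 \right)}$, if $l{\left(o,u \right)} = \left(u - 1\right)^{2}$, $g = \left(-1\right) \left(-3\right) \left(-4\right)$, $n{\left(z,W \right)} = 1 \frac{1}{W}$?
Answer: $- \frac{725}{2} \approx -362.5$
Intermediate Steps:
$n{\left(z,W \right)} = \frac{1}{W}$
$g = -12$ ($g = 3 \left(-4\right) = -12$)
$l{\left(o,u \right)} = \left(-1 + u\right)^{2}$
$v{\left(q,b \right)} = -12 - 5 q$ ($v{\left(q,b \right)} = - 5 q - 12 = -12 - 5 q$)
$v{\left(n{\left(5,2 \right)},-35 \right)} l{\left(-4,-4 \right)} = \left(-12 - \frac{5}{2}\right) \left(-1 - 4\right)^{2} = \left(-12 - \frac{5}{2}\right) \left(-5\right)^{2} = \left(-12 - \frac{5}{2}\right) 25 = \left(- \frac{29}{2}\right) 25 = - \frac{725}{2}$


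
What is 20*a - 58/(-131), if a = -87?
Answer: -227882/131 ≈ -1739.6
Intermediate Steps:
20*a - 58/(-131) = 20*(-87) - 58/(-131) = -1740 - 58*(-1/131) = -1740 + 58/131 = -227882/131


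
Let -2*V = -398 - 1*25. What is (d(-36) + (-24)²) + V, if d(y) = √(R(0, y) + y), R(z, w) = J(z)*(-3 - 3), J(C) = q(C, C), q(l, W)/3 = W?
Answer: 1575/2 + 6*I ≈ 787.5 + 6.0*I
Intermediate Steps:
q(l, W) = 3*W
J(C) = 3*C
R(z, w) = -18*z (R(z, w) = (3*z)*(-3 - 3) = (3*z)*(-6) = -18*z)
d(y) = √y (d(y) = √(-18*0 + y) = √(0 + y) = √y)
V = 423/2 (V = -(-398 - 1*25)/2 = -(-398 - 25)/2 = -½*(-423) = 423/2 ≈ 211.50)
(d(-36) + (-24)²) + V = (√(-36) + (-24)²) + 423/2 = (6*I + 576) + 423/2 = (576 + 6*I) + 423/2 = 1575/2 + 6*I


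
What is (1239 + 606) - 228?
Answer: 1617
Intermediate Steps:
(1239 + 606) - 228 = 1845 - 228 = 1617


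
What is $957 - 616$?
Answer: $341$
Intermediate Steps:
$957 - 616 = 341$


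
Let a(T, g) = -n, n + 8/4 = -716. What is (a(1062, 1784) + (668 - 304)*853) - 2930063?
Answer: -2618853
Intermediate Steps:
n = -718 (n = -2 - 716 = -718)
a(T, g) = 718 (a(T, g) = -1*(-718) = 718)
(a(1062, 1784) + (668 - 304)*853) - 2930063 = (718 + (668 - 304)*853) - 2930063 = (718 + 364*853) - 2930063 = (718 + 310492) - 2930063 = 311210 - 2930063 = -2618853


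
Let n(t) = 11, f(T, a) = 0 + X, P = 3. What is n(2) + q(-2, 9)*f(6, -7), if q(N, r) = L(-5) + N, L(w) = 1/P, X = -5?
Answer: 58/3 ≈ 19.333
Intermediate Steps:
L(w) = ⅓ (L(w) = 1/3 = ⅓)
f(T, a) = -5 (f(T, a) = 0 - 5 = -5)
q(N, r) = ⅓ + N
n(2) + q(-2, 9)*f(6, -7) = 11 + (⅓ - 2)*(-5) = 11 - 5/3*(-5) = 11 + 25/3 = 58/3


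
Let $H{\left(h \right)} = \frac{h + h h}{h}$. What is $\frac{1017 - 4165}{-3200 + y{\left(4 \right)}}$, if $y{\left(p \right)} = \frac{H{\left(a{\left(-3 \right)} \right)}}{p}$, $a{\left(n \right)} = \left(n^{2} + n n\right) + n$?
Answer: $\frac{787}{799} \approx 0.98498$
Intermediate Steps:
$a{\left(n \right)} = n + 2 n^{2}$ ($a{\left(n \right)} = \left(n^{2} + n^{2}\right) + n = 2 n^{2} + n = n + 2 n^{2}$)
$H{\left(h \right)} = \frac{h + h^{2}}{h}$
$y{\left(p \right)} = \frac{16}{p}$ ($y{\left(p \right)} = \frac{1 - 3 \left(1 + 2 \left(-3\right)\right)}{p} = \frac{1 - 3 \left(1 - 6\right)}{p} = \frac{1 - -15}{p} = \frac{1 + 15}{p} = \frac{16}{p}$)
$\frac{1017 - 4165}{-3200 + y{\left(4 \right)}} = \frac{1017 - 4165}{-3200 + \frac{16}{4}} = - \frac{3148}{-3200 + 16 \cdot \frac{1}{4}} = - \frac{3148}{-3200 + 4} = - \frac{3148}{-3196} = \left(-3148\right) \left(- \frac{1}{3196}\right) = \frac{787}{799}$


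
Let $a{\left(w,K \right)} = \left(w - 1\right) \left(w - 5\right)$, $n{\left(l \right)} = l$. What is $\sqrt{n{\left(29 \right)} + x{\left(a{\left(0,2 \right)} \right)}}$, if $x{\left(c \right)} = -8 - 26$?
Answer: $i \sqrt{5} \approx 2.2361 i$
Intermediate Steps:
$a{\left(w,K \right)} = \left(-1 + w\right) \left(-5 + w\right)$
$x{\left(c \right)} = -34$
$\sqrt{n{\left(29 \right)} + x{\left(a{\left(0,2 \right)} \right)}} = \sqrt{29 - 34} = \sqrt{-5} = i \sqrt{5}$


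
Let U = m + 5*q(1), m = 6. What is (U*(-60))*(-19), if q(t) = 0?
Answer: 6840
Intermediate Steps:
U = 6 (U = 6 + 5*0 = 6 + 0 = 6)
(U*(-60))*(-19) = (6*(-60))*(-19) = -360*(-19) = 6840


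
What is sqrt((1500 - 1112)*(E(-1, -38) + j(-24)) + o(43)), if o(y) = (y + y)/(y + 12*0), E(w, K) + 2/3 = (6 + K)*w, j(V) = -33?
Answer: I*sqrt(5802)/3 ≈ 25.39*I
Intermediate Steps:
E(w, K) = -2/3 + w*(6 + K) (E(w, K) = -2/3 + (6 + K)*w = -2/3 + w*(6 + K))
o(y) = 2 (o(y) = (2*y)/(y + 0) = (2*y)/y = 2)
sqrt((1500 - 1112)*(E(-1, -38) + j(-24)) + o(43)) = sqrt((1500 - 1112)*((-2/3 + 6*(-1) - 38*(-1)) - 33) + 2) = sqrt(388*((-2/3 - 6 + 38) - 33) + 2) = sqrt(388*(94/3 - 33) + 2) = sqrt(388*(-5/3) + 2) = sqrt(-1940/3 + 2) = sqrt(-1934/3) = I*sqrt(5802)/3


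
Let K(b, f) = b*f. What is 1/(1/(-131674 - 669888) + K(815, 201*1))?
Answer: 801562/131307879029 ≈ 6.1044e-6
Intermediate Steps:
1/(1/(-131674 - 669888) + K(815, 201*1)) = 1/(1/(-131674 - 669888) + 815*(201*1)) = 1/(1/(-801562) + 815*201) = 1/(-1/801562 + 163815) = 1/(131307879029/801562) = 801562/131307879029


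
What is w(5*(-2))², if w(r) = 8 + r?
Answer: 4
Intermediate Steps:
w(5*(-2))² = (8 + 5*(-2))² = (8 - 10)² = (-2)² = 4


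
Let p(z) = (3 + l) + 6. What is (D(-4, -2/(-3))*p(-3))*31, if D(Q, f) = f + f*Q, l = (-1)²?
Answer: -620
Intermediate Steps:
l = 1
D(Q, f) = f + Q*f
p(z) = 10 (p(z) = (3 + 1) + 6 = 4 + 6 = 10)
(D(-4, -2/(-3))*p(-3))*31 = (((-2/(-3))*(1 - 4))*10)*31 = ((-2*(-⅓)*(-3))*10)*31 = (((⅔)*(-3))*10)*31 = -2*10*31 = -20*31 = -620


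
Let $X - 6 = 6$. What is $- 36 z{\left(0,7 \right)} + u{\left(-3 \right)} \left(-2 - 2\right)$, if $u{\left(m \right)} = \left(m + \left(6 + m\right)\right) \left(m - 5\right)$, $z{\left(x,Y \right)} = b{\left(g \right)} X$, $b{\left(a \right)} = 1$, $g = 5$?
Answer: $-432$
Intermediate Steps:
$X = 12$ ($X = 6 + 6 = 12$)
$z{\left(x,Y \right)} = 12$ ($z{\left(x,Y \right)} = 1 \cdot 12 = 12$)
$u{\left(m \right)} = \left(-5 + m\right) \left(6 + 2 m\right)$ ($u{\left(m \right)} = \left(6 + 2 m\right) \left(-5 + m\right) = \left(-5 + m\right) \left(6 + 2 m\right)$)
$- 36 z{\left(0,7 \right)} + u{\left(-3 \right)} \left(-2 - 2\right) = \left(-36\right) 12 + \left(-30 - -12 + 2 \left(-3\right)^{2}\right) \left(-2 - 2\right) = -432 + \left(-30 + 12 + 2 \cdot 9\right) \left(-4\right) = -432 + \left(-30 + 12 + 18\right) \left(-4\right) = -432 + 0 \left(-4\right) = -432 + 0 = -432$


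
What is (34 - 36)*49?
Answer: -98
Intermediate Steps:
(34 - 36)*49 = -2*49 = -98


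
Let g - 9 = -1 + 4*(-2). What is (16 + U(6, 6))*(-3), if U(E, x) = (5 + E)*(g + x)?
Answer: -246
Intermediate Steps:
g = 0 (g = 9 + (-1 + 4*(-2)) = 9 + (-1 - 8) = 9 - 9 = 0)
U(E, x) = x*(5 + E) (U(E, x) = (5 + E)*(0 + x) = (5 + E)*x = x*(5 + E))
(16 + U(6, 6))*(-3) = (16 + 6*(5 + 6))*(-3) = (16 + 6*11)*(-3) = (16 + 66)*(-3) = 82*(-3) = -246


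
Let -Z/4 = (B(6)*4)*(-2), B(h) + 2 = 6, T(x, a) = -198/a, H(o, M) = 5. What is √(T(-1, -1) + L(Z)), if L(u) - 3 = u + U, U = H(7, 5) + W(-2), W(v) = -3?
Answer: √331 ≈ 18.193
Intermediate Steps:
B(h) = 4 (B(h) = -2 + 6 = 4)
Z = 128 (Z = -4*4*4*(-2) = -64*(-2) = -4*(-32) = 128)
U = 2 (U = 5 - 3 = 2)
L(u) = 5 + u (L(u) = 3 + (u + 2) = 3 + (2 + u) = 5 + u)
√(T(-1, -1) + L(Z)) = √(-198/(-1) + (5 + 128)) = √(-198*(-1) + 133) = √(198 + 133) = √331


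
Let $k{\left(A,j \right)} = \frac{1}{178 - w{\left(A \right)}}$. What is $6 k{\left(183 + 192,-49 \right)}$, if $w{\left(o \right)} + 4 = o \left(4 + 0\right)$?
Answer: $- \frac{3}{659} \approx -0.0045523$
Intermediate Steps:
$w{\left(o \right)} = -4 + 4 o$ ($w{\left(o \right)} = -4 + o \left(4 + 0\right) = -4 + o 4 = -4 + 4 o$)
$k{\left(A,j \right)} = \frac{1}{182 - 4 A}$ ($k{\left(A,j \right)} = \frac{1}{178 - \left(-4 + 4 A\right)} = \frac{1}{182 - 4 A}$)
$6 k{\left(183 + 192,-49 \right)} = 6 \left(- \frac{1}{-182 + 4 \left(183 + 192\right)}\right) = 6 \left(- \frac{1}{-182 + 4 \cdot 375}\right) = 6 \left(- \frac{1}{-182 + 1500}\right) = 6 \left(- \frac{1}{1318}\right) = - \frac{3}{659}$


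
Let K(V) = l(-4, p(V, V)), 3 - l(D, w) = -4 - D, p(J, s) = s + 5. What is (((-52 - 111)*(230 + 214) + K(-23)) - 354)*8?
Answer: -581784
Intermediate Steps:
p(J, s) = 5 + s
l(D, w) = 7 + D (l(D, w) = 3 - (-4 - D) = 3 + (4 + D) = 7 + D)
K(V) = 3 (K(V) = 7 - 4 = 3)
(((-52 - 111)*(230 + 214) + K(-23)) - 354)*8 = (((-52 - 111)*(230 + 214) + 3) - 354)*8 = ((-163*444 + 3) - 354)*8 = ((-72372 + 3) - 354)*8 = (-72369 - 354)*8 = -72723*8 = -581784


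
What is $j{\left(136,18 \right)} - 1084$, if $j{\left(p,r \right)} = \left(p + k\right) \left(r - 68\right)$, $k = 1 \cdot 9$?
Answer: $-8334$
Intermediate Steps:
$k = 9$
$j{\left(p,r \right)} = \left(-68 + r\right) \left(9 + p\right)$ ($j{\left(p,r \right)} = \left(p + 9\right) \left(r - 68\right) = \left(9 + p\right) \left(-68 + r\right) = \left(-68 + r\right) \left(9 + p\right)$)
$j{\left(136,18 \right)} - 1084 = \left(-612 - 9248 + 9 \cdot 18 + 136 \cdot 18\right) - 1084 = \left(-612 - 9248 + 162 + 2448\right) - 1084 = -7250 - 1084 = -8334$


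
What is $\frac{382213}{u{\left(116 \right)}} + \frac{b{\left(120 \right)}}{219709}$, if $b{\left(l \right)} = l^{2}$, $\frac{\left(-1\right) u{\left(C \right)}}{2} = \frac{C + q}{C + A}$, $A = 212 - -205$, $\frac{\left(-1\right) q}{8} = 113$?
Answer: $\frac{44759036691461}{346261384} \approx 1.2926 \cdot 10^{5}$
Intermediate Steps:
$q = -904$ ($q = \left(-8\right) 113 = -904$)
$A = 417$ ($A = 212 + 205 = 417$)
$u{\left(C \right)} = - \frac{2 \left(-904 + C\right)}{417 + C}$ ($u{\left(C \right)} = - 2 \frac{C - 904}{C + 417} = - 2 \frac{-904 + C}{417 + C} = - \frac{2 \left(-904 + C\right)}{417 + C}$)
$\frac{382213}{u{\left(116 \right)}} + \frac{b{\left(120 \right)}}{219709} = \frac{382213}{2 \frac{1}{417 + 116} \left(904 - 116\right)} + \frac{120^{2}}{219709} = \frac{382213}{2 \cdot \frac{1}{533} \left(904 - 116\right)} + 14400 \cdot \frac{1}{219709} = \frac{382213}{2 \cdot \frac{1}{533} \cdot 788} + \frac{14400}{219709} = \frac{382213}{\frac{1576}{533}} + \frac{14400}{219709} = 382213 \cdot \frac{533}{1576} + \frac{14400}{219709} = \frac{203719529}{1576} + \frac{14400}{219709} = \frac{44759036691461}{346261384}$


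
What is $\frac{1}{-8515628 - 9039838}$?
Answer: $- \frac{1}{17555466} \approx -5.6962 \cdot 10^{-8}$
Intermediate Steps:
$\frac{1}{-8515628 - 9039838} = \frac{1}{-17555466} = - \frac{1}{17555466}$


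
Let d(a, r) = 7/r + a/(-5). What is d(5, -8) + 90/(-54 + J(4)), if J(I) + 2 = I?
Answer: -375/104 ≈ -3.6058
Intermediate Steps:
J(I) = -2 + I
d(a, r) = 7/r - a/5 (d(a, r) = 7/r + a*(-⅕) = 7/r - a/5)
d(5, -8) + 90/(-54 + J(4)) = (7/(-8) - ⅕*5) + 90/(-54 + (-2 + 4)) = (7*(-⅛) - 1) + 90/(-54 + 2) = (-7/8 - 1) + 90/(-52) = -15/8 + 90*(-1/52) = -15/8 - 45/26 = -375/104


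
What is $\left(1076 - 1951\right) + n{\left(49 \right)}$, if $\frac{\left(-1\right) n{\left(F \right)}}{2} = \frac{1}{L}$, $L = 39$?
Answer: $- \frac{34127}{39} \approx -875.05$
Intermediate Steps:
$n{\left(F \right)} = - \frac{2}{39}$
$\left(1076 - 1951\right) + n{\left(49 \right)} = \left(1076 - 1951\right) - \frac{2}{39} = -875 - \frac{2}{39} = - \frac{34127}{39}$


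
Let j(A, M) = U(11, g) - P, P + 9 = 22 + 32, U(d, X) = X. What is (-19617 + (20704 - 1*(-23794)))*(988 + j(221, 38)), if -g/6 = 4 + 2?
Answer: 22567067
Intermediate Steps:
g = -36 (g = -6*(4 + 2) = -6*6 = -36)
P = 45 (P = -9 + (22 + 32) = -9 + 54 = 45)
j(A, M) = -81 (j(A, M) = -36 - 1*45 = -36 - 45 = -81)
(-19617 + (20704 - 1*(-23794)))*(988 + j(221, 38)) = (-19617 + (20704 - 1*(-23794)))*(988 - 81) = (-19617 + (20704 + 23794))*907 = (-19617 + 44498)*907 = 24881*907 = 22567067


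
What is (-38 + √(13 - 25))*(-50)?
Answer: 1900 - 100*I*√3 ≈ 1900.0 - 173.21*I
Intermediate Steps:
(-38 + √(13 - 25))*(-50) = (-38 + √(-12))*(-50) = (-38 + 2*I*√3)*(-50) = 1900 - 100*I*√3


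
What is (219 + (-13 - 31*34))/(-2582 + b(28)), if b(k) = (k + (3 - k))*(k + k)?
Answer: 424/1207 ≈ 0.35128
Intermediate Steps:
b(k) = 6*k (b(k) = 3*(2*k) = 6*k)
(219 + (-13 - 31*34))/(-2582 + b(28)) = (219 + (-13 - 31*34))/(-2582 + 6*28) = (219 + (-13 - 1054))/(-2582 + 168) = (219 - 1067)/(-2414) = -848*(-1/2414) = 424/1207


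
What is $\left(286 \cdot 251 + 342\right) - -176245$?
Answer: $248373$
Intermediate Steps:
$\left(286 \cdot 251 + 342\right) - -176245 = \left(71786 + 342\right) + 176245 = 72128 + 176245 = 248373$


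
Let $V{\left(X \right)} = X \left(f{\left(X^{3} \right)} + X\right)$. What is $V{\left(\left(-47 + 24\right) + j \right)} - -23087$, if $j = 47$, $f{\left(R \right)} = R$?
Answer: $355439$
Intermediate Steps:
$V{\left(X \right)} = X \left(X + X^{3}\right)$ ($V{\left(X \right)} = X \left(X^{3} + X\right) = X \left(X + X^{3}\right)$)
$V{\left(\left(-47 + 24\right) + j \right)} - -23087 = \left(\left(\left(-47 + 24\right) + 47\right)^{2} + \left(\left(-47 + 24\right) + 47\right)^{4}\right) - -23087 = \left(\left(-23 + 47\right)^{2} + \left(-23 + 47\right)^{4}\right) + 23087 = \left(24^{2} + 24^{4}\right) + 23087 = \left(576 + 331776\right) + 23087 = 332352 + 23087 = 355439$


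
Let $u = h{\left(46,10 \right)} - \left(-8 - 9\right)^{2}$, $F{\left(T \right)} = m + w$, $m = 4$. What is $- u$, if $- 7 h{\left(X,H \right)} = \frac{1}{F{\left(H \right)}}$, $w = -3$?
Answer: $\frac{2024}{7} \approx 289.14$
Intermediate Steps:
$F{\left(T \right)} = 1$ ($F{\left(T \right)} = 4 - 3 = 1$)
$h{\left(X,H \right)} = - \frac{1}{7}$ ($h{\left(X,H \right)} = - \frac{1}{7 \cdot 1} = \left(- \frac{1}{7}\right) 1 = - \frac{1}{7}$)
$u = - \frac{2024}{7}$ ($u = - \frac{1}{7} - \left(-8 - 9\right)^{2} = - \frac{1}{7} - \left(-17\right)^{2} = - \frac{1}{7} - 289 = - \frac{2024}{7} \approx -289.14$)
$- u = \left(-1\right) \left(- \frac{2024}{7}\right) = \frac{2024}{7}$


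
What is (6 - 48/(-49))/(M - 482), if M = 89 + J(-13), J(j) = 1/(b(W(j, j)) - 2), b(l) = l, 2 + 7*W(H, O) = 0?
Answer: -5472/308455 ≈ -0.017740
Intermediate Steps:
W(H, O) = -2/7 (W(H, O) = -2/7 + (⅐)*0 = -2/7 + 0 = -2/7)
J(j) = -7/16 (J(j) = 1/(-2/7 - 2) = 1/(-16/7) = -7/16)
M = 1417/16 (M = 89 - 7/16 = 1417/16 ≈ 88.563)
(6 - 48/(-49))/(M - 482) = (6 - 48/(-49))/(1417/16 - 482) = (6 - 48*(-1/49))/(-6295/16) = (6 + 48/49)*(-16/6295) = (342/49)*(-16/6295) = -5472/308455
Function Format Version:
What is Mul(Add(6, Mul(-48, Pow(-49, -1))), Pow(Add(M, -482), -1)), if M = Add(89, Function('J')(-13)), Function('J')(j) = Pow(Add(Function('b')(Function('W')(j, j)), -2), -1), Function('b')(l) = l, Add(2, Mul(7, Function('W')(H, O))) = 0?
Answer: Rational(-5472, 308455) ≈ -0.017740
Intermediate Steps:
Function('W')(H, O) = Rational(-2, 7) (Function('W')(H, O) = Add(Rational(-2, 7), Mul(Rational(1, 7), 0)) = Add(Rational(-2, 7), 0) = Rational(-2, 7))
Function('J')(j) = Rational(-7, 16) (Function('J')(j) = Pow(Add(Rational(-2, 7), -2), -1) = Pow(Rational(-16, 7), -1) = Rational(-7, 16))
M = Rational(1417, 16) (M = Add(89, Rational(-7, 16)) = Rational(1417, 16) ≈ 88.563)
Mul(Add(6, Mul(-48, Pow(-49, -1))), Pow(Add(M, -482), -1)) = Mul(Add(6, Mul(-48, Pow(-49, -1))), Pow(Add(Rational(1417, 16), -482), -1)) = Mul(Add(6, Mul(-48, Rational(-1, 49))), Pow(Rational(-6295, 16), -1)) = Mul(Add(6, Rational(48, 49)), Rational(-16, 6295)) = Mul(Rational(342, 49), Rational(-16, 6295)) = Rational(-5472, 308455)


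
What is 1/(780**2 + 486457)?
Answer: 1/1094857 ≈ 9.1336e-7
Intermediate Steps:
1/(780**2 + 486457) = 1/(608400 + 486457) = 1/1094857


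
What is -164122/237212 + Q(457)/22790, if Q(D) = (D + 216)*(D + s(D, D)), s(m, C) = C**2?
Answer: 8352659727119/1351515370 ≈ 6180.2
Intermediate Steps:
Q(D) = (216 + D)*(D + D**2) (Q(D) = (D + 216)*(D + D**2) = (216 + D)*(D + D**2))
-164122/237212 + Q(457)/22790 = -164122/237212 + (457*(216 + 457**2 + 217*457))/22790 = -164122*1/237212 + (457*(216 + 208849 + 99169))*(1/22790) = -82061/118606 + (457*308234)*(1/22790) = -82061/118606 + 140862938*(1/22790) = -82061/118606 + 70431469/11395 = 8352659727119/1351515370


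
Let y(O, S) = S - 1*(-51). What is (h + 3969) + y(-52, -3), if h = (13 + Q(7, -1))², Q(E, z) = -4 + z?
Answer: 4081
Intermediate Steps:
h = 64 (h = (13 + (-4 - 1))² = (13 - 5)² = 8² = 64)
y(O, S) = 51 + S (y(O, S) = S + 51 = 51 + S)
(h + 3969) + y(-52, -3) = (64 + 3969) + (51 - 3) = 4033 + 48 = 4081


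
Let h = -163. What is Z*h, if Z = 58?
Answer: -9454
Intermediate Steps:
Z*h = 58*(-163) = -9454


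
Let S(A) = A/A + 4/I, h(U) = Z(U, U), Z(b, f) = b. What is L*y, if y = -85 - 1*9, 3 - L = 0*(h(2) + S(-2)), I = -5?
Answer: -282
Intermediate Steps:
h(U) = U
S(A) = ⅕ (S(A) = A/A + 4/(-5) = 1 + 4*(-⅕) = 1 - ⅘ = ⅕)
L = 3 (L = 3 - 0*(2 + ⅕) = 3 - 0*11/5 = 3 - 1*0 = 3 + 0 = 3)
y = -94 (y = -85 - 9 = -94)
L*y = 3*(-94) = -282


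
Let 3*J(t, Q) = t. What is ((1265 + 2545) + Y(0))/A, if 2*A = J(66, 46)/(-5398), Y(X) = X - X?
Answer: -20566380/11 ≈ -1.8697e+6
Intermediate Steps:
Y(X) = 0
J(t, Q) = t/3
A = -11/5398 (A = (((⅓)*66)/(-5398))/2 = (22*(-1/5398))/2 = (½)*(-11/2699) = -11/5398 ≈ -0.0020378)
((1265 + 2545) + Y(0))/A = ((1265 + 2545) + 0)/(-11/5398) = (3810 + 0)*(-5398/11) = 3810*(-5398/11) = -20566380/11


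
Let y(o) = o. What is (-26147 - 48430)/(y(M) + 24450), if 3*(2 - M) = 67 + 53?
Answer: -74577/24412 ≈ -3.0549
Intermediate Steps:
M = -38 (M = 2 - (67 + 53)/3 = 2 - 1/3*120 = 2 - 40 = -38)
(-26147 - 48430)/(y(M) + 24450) = (-26147 - 48430)/(-38 + 24450) = -74577/24412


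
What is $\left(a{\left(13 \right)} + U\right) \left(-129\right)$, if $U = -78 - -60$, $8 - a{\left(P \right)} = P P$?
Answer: $23091$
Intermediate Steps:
$a{\left(P \right)} = 8 - P^{2}$ ($a{\left(P \right)} = 8 - P P = 8 - P^{2}$)
$U = -18$ ($U = -78 + 60 = -18$)
$\left(a{\left(13 \right)} + U\right) \left(-129\right) = \left(\left(8 - 13^{2}\right) - 18\right) \left(-129\right) = \left(\left(8 - 169\right) - 18\right) \left(-129\right) = \left(-161 - 18\right) \left(-129\right) = \left(-179\right) \left(-129\right) = 23091$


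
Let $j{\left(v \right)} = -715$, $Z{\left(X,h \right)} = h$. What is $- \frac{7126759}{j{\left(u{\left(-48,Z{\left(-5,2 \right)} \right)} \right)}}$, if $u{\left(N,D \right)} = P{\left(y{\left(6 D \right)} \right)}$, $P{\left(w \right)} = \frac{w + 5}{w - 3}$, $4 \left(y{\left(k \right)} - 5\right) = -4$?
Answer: $\frac{7126759}{715} \approx 9967.5$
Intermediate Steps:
$y{\left(k \right)} = 4$ ($y{\left(k \right)} = 5 + \frac{1}{4} \left(-4\right) = 5 - 1 = 4$)
$P{\left(w \right)} = \frac{5 + w}{-3 + w}$
$u{\left(N,D \right)} = 9$ ($u{\left(N,D \right)} = \frac{5 + 4}{-3 + 4} = 1^{-1} \cdot 9 = 1 \cdot 9 = 9$)
$- \frac{7126759}{j{\left(u{\left(-48,Z{\left(-5,2 \right)} \right)} \right)}} = - \frac{7126759}{-715} = \left(-7126759\right) \left(- \frac{1}{715}\right) = \frac{7126759}{715}$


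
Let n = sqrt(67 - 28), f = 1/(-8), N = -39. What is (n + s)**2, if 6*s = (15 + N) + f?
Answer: 127105/2304 - 193*sqrt(39)/24 ≈ 4.9469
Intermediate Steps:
f = -1/8 ≈ -0.12500
n = sqrt(39) ≈ 6.2450
s = -193/48 (s = ((15 - 39) - 1/8)/6 = (-24 - 1/8)/6 = (1/6)*(-193/8) = -193/48 ≈ -4.0208)
(n + s)**2 = (sqrt(39) - 193/48)**2 = (-193/48 + sqrt(39))**2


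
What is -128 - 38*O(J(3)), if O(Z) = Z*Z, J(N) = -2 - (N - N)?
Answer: -280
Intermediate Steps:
J(N) = -2 (J(N) = -2 - 1*0 = -2 + 0 = -2)
O(Z) = Z**2
-128 - 38*O(J(3)) = -128 - 38*(-2)**2 = -128 - 38*4 = -128 - 152 = -280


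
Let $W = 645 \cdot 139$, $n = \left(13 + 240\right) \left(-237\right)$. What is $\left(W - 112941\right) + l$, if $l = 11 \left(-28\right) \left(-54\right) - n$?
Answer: $53307$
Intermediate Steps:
$n = -59961$ ($n = 253 \left(-237\right) = -59961$)
$W = 89655$
$l = 76593$ ($l = 11 \left(-28\right) \left(-54\right) - -59961 = \left(-308\right) \left(-54\right) + 59961 = 16632 + 59961 = 76593$)
$\left(W - 112941\right) + l = \left(89655 - 112941\right) + 76593 = -23286 + 76593 = 53307$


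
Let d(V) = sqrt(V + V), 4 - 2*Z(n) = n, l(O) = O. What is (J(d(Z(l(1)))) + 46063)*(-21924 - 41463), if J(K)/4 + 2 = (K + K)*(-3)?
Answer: -2919288285 + 1521288*sqrt(3) ≈ -2.9167e+9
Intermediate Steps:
Z(n) = 2 - n/2
d(V) = sqrt(2)*sqrt(V) (d(V) = sqrt(2*V) = sqrt(2)*sqrt(V))
J(K) = -8 - 24*K (J(K) = -8 + 4*((K + K)*(-3)) = -8 + 4*((2*K)*(-3)) = -8 + 4*(-6*K) = -8 - 24*K)
(J(d(Z(l(1)))) + 46063)*(-21924 - 41463) = ((-8 - 24*sqrt(2)*sqrt(2 - 1/2*1)) + 46063)*(-21924 - 41463) = ((-8 - 24*sqrt(2)*sqrt(2 - 1/2)) + 46063)*(-63387) = ((-8 - 24*sqrt(2)*sqrt(3/2)) + 46063)*(-63387) = ((-8 - 24*sqrt(2)*sqrt(6)/2) + 46063)*(-63387) = ((-8 - 24*sqrt(3)) + 46063)*(-63387) = (46055 - 24*sqrt(3))*(-63387) = -2919288285 + 1521288*sqrt(3)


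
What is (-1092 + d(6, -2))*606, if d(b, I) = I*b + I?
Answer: -670236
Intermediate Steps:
d(b, I) = I + I*b
(-1092 + d(6, -2))*606 = (-1092 - 2*(1 + 6))*606 = (-1092 - 2*7)*606 = (-1092 - 14)*606 = -1106*606 = -670236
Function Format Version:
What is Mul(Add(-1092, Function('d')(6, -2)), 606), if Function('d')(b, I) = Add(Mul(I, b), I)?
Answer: -670236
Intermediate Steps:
Function('d')(b, I) = Add(I, Mul(I, b))
Mul(Add(-1092, Function('d')(6, -2)), 606) = Mul(Add(-1092, Mul(-2, Add(1, 6))), 606) = Mul(Add(-1092, Mul(-2, 7)), 606) = Mul(Add(-1092, -14), 606) = Mul(-1106, 606) = -670236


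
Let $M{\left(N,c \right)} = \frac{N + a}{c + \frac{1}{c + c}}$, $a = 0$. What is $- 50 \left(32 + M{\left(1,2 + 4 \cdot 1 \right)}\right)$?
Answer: $- \frac{117400}{73} \approx -1608.2$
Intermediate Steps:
$M{\left(N,c \right)} = \frac{N}{c + \frac{1}{2 c}}$ ($M{\left(N,c \right)} = \frac{N + 0}{c + \frac{1}{c + c}} = \frac{N}{c + \frac{1}{2 c}}$)
$- 50 \left(32 + M{\left(1,2 + 4 \cdot 1 \right)}\right) = - 50 \left(32 + 2 \cdot 1 \left(2 + 4 \cdot 1\right) \frac{1}{1 + 2 \left(2 + 4 \cdot 1\right)^{2}}\right) = - 50 \left(32 + 2 \cdot 1 \left(2 + 4\right) \frac{1}{1 + 2 \left(2 + 4\right)^{2}}\right) = - 50 \left(32 + 2 \cdot 1 \cdot 6 \frac{1}{1 + 2 \cdot 6^{2}}\right) = - 50 \left(32 + 2 \cdot 1 \cdot 6 \frac{1}{1 + 2 \cdot 36}\right) = - 50 \left(32 + 2 \cdot 1 \cdot 6 \frac{1}{1 + 72}\right) = - 50 \left(32 + 2 \cdot 1 \cdot 6 \cdot \frac{1}{73}\right) = - 50 \left(32 + \frac{12}{73}\right) = \left(-50\right) \frac{2348}{73} = - \frac{117400}{73}$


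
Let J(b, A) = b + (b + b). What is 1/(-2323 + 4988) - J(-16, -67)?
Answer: 127921/2665 ≈ 48.000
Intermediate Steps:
J(b, A) = 3*b (J(b, A) = b + 2*b = 3*b)
1/(-2323 + 4988) - J(-16, -67) = 1/(-2323 + 4988) - 3*(-16) = 1/2665 - 1*(-48) = 1/2665 + 48 = 127921/2665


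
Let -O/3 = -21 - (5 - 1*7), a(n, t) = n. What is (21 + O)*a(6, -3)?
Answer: 468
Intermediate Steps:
O = 57 (O = -3*(-21 - (5 - 1*7)) = -3*(-21 - (5 - 7)) = -3*(-21 - 1*(-2)) = -3*(-21 + 2) = -3*(-19) = 57)
(21 + O)*a(6, -3) = (21 + 57)*6 = 78*6 = 468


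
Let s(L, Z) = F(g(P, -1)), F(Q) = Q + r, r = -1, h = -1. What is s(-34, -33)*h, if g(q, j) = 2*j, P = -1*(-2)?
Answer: 3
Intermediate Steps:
P = 2
F(Q) = -1 + Q (F(Q) = Q - 1 = -1 + Q)
s(L, Z) = -3 (s(L, Z) = -1 + 2*(-1) = -1 - 2 = -3)
s(-34, -33)*h = -3*(-1) = 3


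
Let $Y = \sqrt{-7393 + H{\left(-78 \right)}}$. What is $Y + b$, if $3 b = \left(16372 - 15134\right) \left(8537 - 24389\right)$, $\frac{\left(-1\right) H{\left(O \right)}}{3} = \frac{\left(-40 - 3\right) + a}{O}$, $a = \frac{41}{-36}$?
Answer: $-6541592 + \frac{i \sqrt{179957362}}{156} \approx -6.5416 \cdot 10^{6} + 85.992 i$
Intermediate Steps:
$a = - \frac{41}{36}$ ($a = 41 \left(- \frac{1}{36}\right) = - \frac{41}{36} \approx -1.1389$)
$H{\left(O \right)} = \frac{1589}{12 O}$ ($H{\left(O \right)} = - 3 \frac{\left(-40 - 3\right) - \frac{41}{36}}{O} = - 3 \frac{-43 - \frac{41}{36}}{O} = - 3 \left(- \frac{1589}{36 O}\right) = \frac{1589}{12 O}$)
$b = -6541592$ ($b = \frac{\left(16372 - 15134\right) \left(8537 - 24389\right)}{3} = \frac{1238 \left(-15852\right)}{3} = \frac{1}{3} \left(-19624776\right) = -6541592$)
$Y = \frac{i \sqrt{179957362}}{156}$ ($Y = \sqrt{-7393 + \frac{1589}{12 \left(-78\right)}} = \sqrt{-7393 + \frac{1589}{12} \left(- \frac{1}{78}\right)} = \sqrt{-7393 - \frac{1589}{936}} = \sqrt{- \frac{6921437}{936}} = \frac{i \sqrt{179957362}}{156} \approx 85.992 i$)
$Y + b = \frac{i \sqrt{179957362}}{156} - 6541592 = -6541592 + \frac{i \sqrt{179957362}}{156}$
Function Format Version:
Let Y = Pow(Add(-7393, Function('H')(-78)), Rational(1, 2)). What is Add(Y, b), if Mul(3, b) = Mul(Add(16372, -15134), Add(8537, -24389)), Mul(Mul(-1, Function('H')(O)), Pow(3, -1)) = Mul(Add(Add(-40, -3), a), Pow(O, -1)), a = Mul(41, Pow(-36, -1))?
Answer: Add(-6541592, Mul(Rational(1, 156), I, Pow(179957362, Rational(1, 2)))) ≈ Add(-6.5416e+6, Mul(85.992, I))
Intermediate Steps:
a = Rational(-41, 36) (a = Mul(41, Rational(-1, 36)) = Rational(-41, 36) ≈ -1.1389)
Function('H')(O) = Mul(Rational(1589, 12), Pow(O, -1)) (Function('H')(O) = Mul(-3, Mul(Add(Add(-40, -3), Rational(-41, 36)), Pow(O, -1))) = Mul(-3, Mul(Add(-43, Rational(-41, 36)), Pow(O, -1))) = Mul(-3, Mul(Rational(-1589, 36), Pow(O, -1))) = Mul(Rational(1589, 12), Pow(O, -1)))
b = -6541592 (b = Mul(Rational(1, 3), Mul(Add(16372, -15134), Add(8537, -24389))) = Mul(Rational(1, 3), Mul(1238, -15852)) = Mul(Rational(1, 3), -19624776) = -6541592)
Y = Mul(Rational(1, 156), I, Pow(179957362, Rational(1, 2))) (Y = Pow(Add(-7393, Mul(Rational(1589, 12), Pow(-78, -1))), Rational(1, 2)) = Pow(Add(-7393, Mul(Rational(1589, 12), Rational(-1, 78))), Rational(1, 2)) = Pow(Add(-7393, Rational(-1589, 936)), Rational(1, 2)) = Pow(Rational(-6921437, 936), Rational(1, 2)) = Mul(Rational(1, 156), I, Pow(179957362, Rational(1, 2))) ≈ Mul(85.992, I))
Add(Y, b) = Add(Mul(Rational(1, 156), I, Pow(179957362, Rational(1, 2))), -6541592) = Add(-6541592, Mul(Rational(1, 156), I, Pow(179957362, Rational(1, 2))))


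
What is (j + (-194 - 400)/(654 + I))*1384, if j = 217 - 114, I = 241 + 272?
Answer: 55178696/389 ≈ 1.4185e+5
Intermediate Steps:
I = 513
j = 103
(j + (-194 - 400)/(654 + I))*1384 = (103 + (-194 - 400)/(654 + 513))*1384 = (103 - 594/1167)*1384 = (103 - 594*1/1167)*1384 = (103 - 198/389)*1384 = (39869/389)*1384 = 55178696/389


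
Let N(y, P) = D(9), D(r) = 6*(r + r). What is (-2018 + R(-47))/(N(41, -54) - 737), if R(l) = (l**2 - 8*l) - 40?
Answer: -31/37 ≈ -0.83784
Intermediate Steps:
R(l) = -40 + l**2 - 8*l
D(r) = 12*r (D(r) = 6*(2*r) = 12*r)
N(y, P) = 108 (N(y, P) = 12*9 = 108)
(-2018 + R(-47))/(N(41, -54) - 737) = (-2018 + (-40 + (-47)**2 - 8*(-47)))/(108 - 737) = (-2018 + (-40 + 2209 + 376))/(-629) = (-2018 + 2545)*(-1/629) = 527*(-1/629) = -31/37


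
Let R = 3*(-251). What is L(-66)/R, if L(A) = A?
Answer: 22/251 ≈ 0.087649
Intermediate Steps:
R = -753
L(-66)/R = -66/(-753) = -66*(-1/753) = 22/251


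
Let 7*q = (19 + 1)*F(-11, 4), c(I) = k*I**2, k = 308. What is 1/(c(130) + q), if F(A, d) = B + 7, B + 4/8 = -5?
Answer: 7/36436430 ≈ 1.9212e-7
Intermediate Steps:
B = -11/2 (B = -1/2 - 5 = -11/2 ≈ -5.5000)
F(A, d) = 3/2 (F(A, d) = -11/2 + 7 = 3/2)
c(I) = 308*I**2
q = 30/7 (q = ((19 + 1)*(3/2))/7 = (20*(3/2))/7 = (1/7)*30 = 30/7 ≈ 4.2857)
1/(c(130) + q) = 1/(308*130**2 + 30/7) = 1/(308*16900 + 30/7) = 1/(5205200 + 30/7) = 1/(36436430/7) = 7/36436430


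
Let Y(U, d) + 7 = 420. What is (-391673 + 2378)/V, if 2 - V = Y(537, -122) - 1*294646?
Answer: -77859/58847 ≈ -1.3231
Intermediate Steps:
Y(U, d) = 413 (Y(U, d) = -7 + 420 = 413)
V = 294235 (V = 2 - (413 - 1*294646) = 2 - (413 - 294646) = 2 - 1*(-294233) = 2 + 294233 = 294235)
(-391673 + 2378)/V = (-391673 + 2378)/294235 = -389295*1/294235 = -77859/58847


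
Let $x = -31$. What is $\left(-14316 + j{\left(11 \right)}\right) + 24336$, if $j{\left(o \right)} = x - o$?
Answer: $9978$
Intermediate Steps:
$j{\left(o \right)} = -31 - o$
$\left(-14316 + j{\left(11 \right)}\right) + 24336 = \left(-14316 - 42\right) + 24336 = -14358 + 24336 = 9978$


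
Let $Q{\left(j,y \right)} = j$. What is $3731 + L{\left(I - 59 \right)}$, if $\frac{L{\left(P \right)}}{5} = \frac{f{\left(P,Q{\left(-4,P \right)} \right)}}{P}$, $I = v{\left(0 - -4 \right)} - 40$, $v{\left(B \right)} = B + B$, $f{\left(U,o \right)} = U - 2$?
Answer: $\frac{339986}{91} \approx 3736.1$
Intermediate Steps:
$f{\left(U,o \right)} = -2 + U$ ($f{\left(U,o \right)} = U - 2 = -2 + U$)
$v{\left(B \right)} = 2 B$
$I = -32$ ($I = 2 \left(0 - -4\right) - 40 = 2 \left(0 + 4\right) - 40 = 2 \cdot 4 - 40 = 8 - 40 = -32$)
$L{\left(P \right)} = \frac{5 \left(-2 + P\right)}{P}$ ($L{\left(P \right)} = 5 \frac{-2 + P}{P} = \frac{5 \left(-2 + P\right)}{P}$)
$3731 + L{\left(I - 59 \right)} = 3731 + \left(5 - \frac{10}{-32 - 59}\right) = 3731 + \left(5 - \frac{10}{-91}\right) = 3731 + \left(5 - - \frac{10}{91}\right) = 3731 + \left(5 + \frac{10}{91}\right) = 3731 + \frac{465}{91} = \frac{339986}{91}$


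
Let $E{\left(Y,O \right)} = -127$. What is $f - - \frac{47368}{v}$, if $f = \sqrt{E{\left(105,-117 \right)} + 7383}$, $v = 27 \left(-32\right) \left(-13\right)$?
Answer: $\frac{5921}{1404} + 2 \sqrt{1814} \approx 89.399$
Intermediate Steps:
$v = 11232$ ($v = \left(-864\right) \left(-13\right) = 11232$)
$f = 2 \sqrt{1814}$ ($f = \sqrt{-127 + 7383} = \sqrt{7256} = 2 \sqrt{1814} \approx 85.182$)
$f - - \frac{47368}{v} = 2 \sqrt{1814} - - \frac{47368}{11232} = 2 \sqrt{1814} - \left(-47368\right) \frac{1}{11232} = 2 \sqrt{1814} - - \frac{5921}{1404} = 2 \sqrt{1814} + \frac{5921}{1404} = \frac{5921}{1404} + 2 \sqrt{1814}$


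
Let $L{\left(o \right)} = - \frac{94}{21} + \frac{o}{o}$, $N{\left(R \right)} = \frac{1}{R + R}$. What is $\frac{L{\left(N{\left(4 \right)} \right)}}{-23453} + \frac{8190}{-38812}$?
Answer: $- \frac{2015424097}{9557707278} \approx -0.21087$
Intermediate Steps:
$N{\left(R \right)} = \frac{1}{2 R}$
$L{\left(o \right)} = - \frac{73}{21}$ ($L{\left(o \right)} = \left(-94\right) \frac{1}{21} + 1 = - \frac{94}{21} + 1 = - \frac{73}{21}$)
$\frac{L{\left(N{\left(4 \right)} \right)}}{-23453} + \frac{8190}{-38812} = - \frac{73}{21 \left(-23453\right)} + \frac{8190}{-38812} = \left(- \frac{73}{21}\right) \left(- \frac{1}{23453}\right) + 8190 \left(- \frac{1}{38812}\right) = \frac{73}{492513} - \frac{4095}{19406} = - \frac{2015424097}{9557707278}$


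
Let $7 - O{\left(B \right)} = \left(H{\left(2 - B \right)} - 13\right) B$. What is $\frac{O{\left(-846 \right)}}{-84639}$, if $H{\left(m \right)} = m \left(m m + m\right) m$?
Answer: $- \frac{437991427093777}{84639} \approx -5.1748 \cdot 10^{9}$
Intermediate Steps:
$H{\left(m \right)} = m^{2} \left(m + m^{2}\right)$ ($H{\left(m \right)} = m \left(m^{2} + m\right) m = m \left(m + m^{2}\right) m = m^{2} \left(m + m^{2}\right)$)
$O{\left(B \right)} = 7 - B \left(-13 + \left(2 - B\right)^{3} \left(3 - B\right)\right)$ ($O{\left(B \right)} = 7 - \left(\left(2 - B\right)^{3} \left(1 - \left(-2 + B\right)\right) - 13\right) B = 7 - \left(\left(2 - B\right)^{3} \left(3 - B\right) - 13\right) B = 7 - \left(-13 + \left(2 - B\right)^{3} \left(3 - B\right)\right) B = 7 - B \left(-13 + \left(2 - B\right)^{3} \left(3 - B\right)\right)$)
$\frac{O{\left(-846 \right)}}{-84639} = \frac{7 + 13 \left(-846\right) - - 846 \left(-2 - 846\right)^{3} \left(-3 - 846\right)}{-84639} = \left(7 - 10998 - \left(-846\right) \left(-848\right)^{3} \left(-849\right)\right) \left(- \frac{1}{84639}\right) = \left(7 - 10998 - \left(-846\right) \left(-609800192\right) \left(-849\right)\right) \left(- \frac{1}{84639}\right) = \left(7 - 10998 + 437991427104768\right) \left(- \frac{1}{84639}\right) = 437991427093777 \left(- \frac{1}{84639}\right) = - \frac{437991427093777}{84639}$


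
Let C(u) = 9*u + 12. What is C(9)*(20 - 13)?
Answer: 651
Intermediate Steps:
C(u) = 12 + 9*u
C(9)*(20 - 13) = (12 + 9*9)*(20 - 13) = (12 + 81)*7 = 93*7 = 651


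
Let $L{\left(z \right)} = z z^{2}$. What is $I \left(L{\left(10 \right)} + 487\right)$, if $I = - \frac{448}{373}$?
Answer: $- \frac{666176}{373} \approx -1786.0$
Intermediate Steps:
$L{\left(z \right)} = z^{3}$
$I = - \frac{448}{373}$ ($I = \left(-448\right) \frac{1}{373} = - \frac{448}{373} \approx -1.2011$)
$I \left(L{\left(10 \right)} + 487\right) = - \frac{448 \left(10^{3} + 487\right)}{373} = - \frac{448 \left(1000 + 487\right)}{373} = \left(- \frac{448}{373}\right) 1487 = - \frac{666176}{373}$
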